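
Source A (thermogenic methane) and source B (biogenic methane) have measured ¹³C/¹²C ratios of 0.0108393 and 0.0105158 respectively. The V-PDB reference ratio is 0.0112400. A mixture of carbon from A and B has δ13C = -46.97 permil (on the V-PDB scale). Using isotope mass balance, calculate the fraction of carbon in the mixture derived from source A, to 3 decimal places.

δ_A = (0.0108393/0.0112400 − 1)×1000 = (0.964351 − 1)×1000 = -35.649 permil
δ_B = (0.0105158/0.0112400 − 1)×1000 = (0.935569 − 1)×1000 = -64.431 permil
f_A = (δ_mix − δ_B)/(δ_A − δ_B) = (-46.97 − (-64.431))/(-35.649 − (-64.431))
f_A = 17.461 / 28.781 = 0.6067

0.607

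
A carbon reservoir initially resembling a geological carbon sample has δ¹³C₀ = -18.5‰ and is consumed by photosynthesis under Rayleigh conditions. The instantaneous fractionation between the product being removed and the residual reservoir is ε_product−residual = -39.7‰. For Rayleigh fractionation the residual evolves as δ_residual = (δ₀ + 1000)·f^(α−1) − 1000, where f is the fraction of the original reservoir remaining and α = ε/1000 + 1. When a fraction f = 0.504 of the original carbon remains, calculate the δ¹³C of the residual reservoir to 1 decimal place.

8.6‰

Rayleigh residual: δ_res = (δ₀ + 1000)·f^(α−1) − 1000
α = ε/1000 + 1 = 0.96030, so α − 1 = -0.03970
f^(α−1) = 0.504^(-0.03970) = 1.027575
δ_res = (-18.5 + 1000) × 1.027575 − 1000 = 1008.565 − 1000 = 8.56‰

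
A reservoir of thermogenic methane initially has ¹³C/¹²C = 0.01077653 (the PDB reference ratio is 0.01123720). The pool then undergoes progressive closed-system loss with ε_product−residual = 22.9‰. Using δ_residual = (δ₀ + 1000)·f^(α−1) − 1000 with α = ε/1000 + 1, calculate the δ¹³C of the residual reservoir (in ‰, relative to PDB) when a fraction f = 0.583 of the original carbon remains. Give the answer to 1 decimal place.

δ₀ = (0.01077653/0.01123720 − 1)×1000 = (0.959005 − 1)×1000 = -40.995‰
α − 1 = ε/1000 = 0.0229
f^(α−1) = 0.583^(0.0229) = 0.987720
δ_res = (-40.995 + 1000) × 0.987720 − 1000 = 947.228 − 1000 = -52.77‰

-52.8‰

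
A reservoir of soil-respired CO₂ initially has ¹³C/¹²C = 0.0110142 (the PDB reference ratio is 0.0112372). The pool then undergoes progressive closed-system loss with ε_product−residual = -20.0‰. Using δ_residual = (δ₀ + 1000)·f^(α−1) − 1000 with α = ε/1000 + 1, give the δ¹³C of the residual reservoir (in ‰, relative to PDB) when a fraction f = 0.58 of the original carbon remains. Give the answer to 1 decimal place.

-9.1‰

δ₀ = (0.0110142/0.0112372 − 1)×1000 = (0.980155 − 1)×1000 = -19.845‰
α − 1 = ε/1000 = -0.0200
f^(α−1) = 0.58^(-0.0200) = 1.010954
δ_res = (-19.845 + 1000) × 1.010954 − 1000 = 990.892 − 1000 = -9.11‰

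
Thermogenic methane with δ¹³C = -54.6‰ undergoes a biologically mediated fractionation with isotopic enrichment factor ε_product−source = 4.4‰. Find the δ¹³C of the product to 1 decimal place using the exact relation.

-50.4‰

Exactly, δ_product = (δ_source + 1000)·(ε/1000 + 1) − 1000.
δ_product = (-54.6 + 1000) × (4.4/1000 + 1) − 1000
δ_product = -50.44‰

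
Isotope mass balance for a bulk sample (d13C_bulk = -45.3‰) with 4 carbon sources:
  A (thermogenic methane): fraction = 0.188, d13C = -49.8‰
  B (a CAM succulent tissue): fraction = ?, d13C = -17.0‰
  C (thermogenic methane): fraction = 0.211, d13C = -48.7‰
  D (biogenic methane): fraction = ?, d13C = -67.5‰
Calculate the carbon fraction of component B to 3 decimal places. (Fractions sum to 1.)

Let f_B and f_D be the unknown fractions; fractions sum to 1 so f_B + f_D = 0.601.
Mass balance: Σ fᵢ·δᵢ = δ_bulk ⇒ f_B·(-17.0) + f_D·(-67.5) = -45.3 − (-19.638) = -25.662
Substitute f_D = 0.601 − f_B:
f_B·(-17.0 − -67.5) = -25.662 − 0.601×(-67.5) = 14.906
f_B = 14.906 / 50.5 = 0.2952

0.295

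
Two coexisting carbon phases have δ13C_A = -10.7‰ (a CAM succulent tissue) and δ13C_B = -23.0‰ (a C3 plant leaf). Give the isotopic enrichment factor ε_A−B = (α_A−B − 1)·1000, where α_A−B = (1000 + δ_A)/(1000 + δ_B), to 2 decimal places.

α_A−B = (1000 + -10.7) / (1000 + -23.0) = 989.3 / 977.0 = 1.012590
ε_A−B = (1.012590 − 1) × 1000 = 12.590‰
(The approximation ε ≈ δ_A − δ_B would give 12.3‰.)

12.59‰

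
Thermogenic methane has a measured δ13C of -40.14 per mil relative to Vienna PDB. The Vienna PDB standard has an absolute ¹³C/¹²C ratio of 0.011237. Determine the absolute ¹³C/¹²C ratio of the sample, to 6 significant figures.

R_sample = R_standard × (δ13C/1000 + 1)
R_sample = 0.011237 × (-40.14/1000 + 1) = 0.011237 × 0.959860
R_sample = 0.0107859

0.0107859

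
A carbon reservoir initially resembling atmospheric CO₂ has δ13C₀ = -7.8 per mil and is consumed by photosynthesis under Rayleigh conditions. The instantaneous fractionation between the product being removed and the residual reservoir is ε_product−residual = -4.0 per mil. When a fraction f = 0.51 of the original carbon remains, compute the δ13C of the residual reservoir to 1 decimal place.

Rayleigh residual: δ_res = (δ₀ + 1000)·f^(α−1) − 1000
α = ε/1000 + 1 = 0.99600, so α − 1 = -0.00400
f^(α−1) = 0.51^(-0.00400) = 1.002697
δ_res = (-7.8 + 1000) × 1.002697 − 1000 = 994.876 − 1000 = -5.12 per mil

-5.1 per mil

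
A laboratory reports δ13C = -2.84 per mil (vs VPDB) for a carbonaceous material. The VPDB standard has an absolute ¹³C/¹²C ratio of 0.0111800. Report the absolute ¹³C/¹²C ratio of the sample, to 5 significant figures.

0.011148

R_sample = R_standard × (δ13C/1000 + 1)
R_sample = 0.0111800 × (-2.84/1000 + 1) = 0.0111800 × 0.997160
R_sample = 0.0111482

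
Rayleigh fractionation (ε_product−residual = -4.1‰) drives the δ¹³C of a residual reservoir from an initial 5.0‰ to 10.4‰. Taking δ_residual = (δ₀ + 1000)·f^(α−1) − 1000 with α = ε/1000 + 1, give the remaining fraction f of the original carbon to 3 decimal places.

0.271

α − 1 = ε/1000 = -0.0041
(δ_res + 1000)/(δ₀ + 1000) = (10.4 + 1000)/(5.0 + 1000) = 1010.4/1005.0 = 1.005373
f = 1.005373^(1/-0.0041) = exp(ln(1.005373)/-0.0041) = exp(0.00536/-0.0041)
f = exp(-1.3070) = 0.2706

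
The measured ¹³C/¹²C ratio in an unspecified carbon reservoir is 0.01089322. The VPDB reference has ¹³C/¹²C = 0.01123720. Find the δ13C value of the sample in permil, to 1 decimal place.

-30.6 permil

δ13C = (R_sample / R_standard − 1) × 1000
R_sample / R_standard = 0.01089322 / 0.01123720 = 0.969389
δ13C = (0.969389 − 1) × 1000 = -30.61 permil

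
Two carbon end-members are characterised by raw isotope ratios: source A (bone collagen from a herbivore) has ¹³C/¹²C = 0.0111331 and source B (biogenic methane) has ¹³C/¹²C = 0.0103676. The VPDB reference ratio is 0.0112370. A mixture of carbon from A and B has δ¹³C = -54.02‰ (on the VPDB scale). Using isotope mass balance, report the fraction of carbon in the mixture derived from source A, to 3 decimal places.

0.343

δ_A = (0.0111331/0.0112370 − 1)×1000 = (0.990754 − 1)×1000 = -9.246‰
δ_B = (0.0103676/0.0112370 − 1)×1000 = (0.922631 − 1)×1000 = -77.369‰
f_A = (δ_mix − δ_B)/(δ_A − δ_B) = (-54.02 − (-77.369))/(-9.246 − (-77.369))
f_A = 23.349 / 68.123 = 0.3428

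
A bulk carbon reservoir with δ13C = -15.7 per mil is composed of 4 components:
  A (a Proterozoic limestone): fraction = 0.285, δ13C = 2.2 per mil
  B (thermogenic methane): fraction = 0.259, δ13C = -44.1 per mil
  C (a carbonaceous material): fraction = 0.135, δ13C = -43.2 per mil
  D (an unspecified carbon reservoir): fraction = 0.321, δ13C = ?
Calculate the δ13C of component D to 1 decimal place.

Isotope mass balance: δ_bulk = Σ fᵢ·δᵢ.
-15.7 = 0.285×(2.2) + 0.259×(-44.1) + 0.135×(-43.2) + 0.321×δ_D
0.321·δ_D = -15.7 − (-16.627) = 0.927
δ_D = 0.927 / 0.321 = 2.89 per mil

2.9 per mil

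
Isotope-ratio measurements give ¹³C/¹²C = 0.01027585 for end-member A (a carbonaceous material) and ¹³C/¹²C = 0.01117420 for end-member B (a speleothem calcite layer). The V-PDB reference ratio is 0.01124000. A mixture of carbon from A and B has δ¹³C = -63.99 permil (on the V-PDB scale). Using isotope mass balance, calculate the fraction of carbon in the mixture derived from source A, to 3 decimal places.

0.727

δ_A = (0.01027585/0.01124000 − 1)×1000 = (0.914222 − 1)×1000 = -85.778 permil
δ_B = (0.01117420/0.01124000 − 1)×1000 = (0.994146 − 1)×1000 = -5.854 permil
f_A = (δ_mix − δ_B)/(δ_A − δ_B) = (-63.99 − (-5.854))/(-85.778 − (-5.854))
f_A = -58.136 / -79.924 = 0.7274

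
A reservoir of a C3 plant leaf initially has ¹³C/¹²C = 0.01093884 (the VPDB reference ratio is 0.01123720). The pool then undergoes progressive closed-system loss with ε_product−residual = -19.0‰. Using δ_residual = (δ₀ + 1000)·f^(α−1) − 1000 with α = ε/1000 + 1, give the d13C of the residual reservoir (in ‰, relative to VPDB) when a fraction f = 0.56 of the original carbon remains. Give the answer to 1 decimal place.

-15.8‰

δ₀ = (0.01093884/0.01123720 − 1)×1000 = (0.973449 − 1)×1000 = -26.551‰
α − 1 = ε/1000 = -0.0190
f^(α−1) = 0.56^(-0.0190) = 1.011077
δ_res = (-26.551 + 1000) × 1.011077 − 1000 = 984.232 − 1000 = -15.77‰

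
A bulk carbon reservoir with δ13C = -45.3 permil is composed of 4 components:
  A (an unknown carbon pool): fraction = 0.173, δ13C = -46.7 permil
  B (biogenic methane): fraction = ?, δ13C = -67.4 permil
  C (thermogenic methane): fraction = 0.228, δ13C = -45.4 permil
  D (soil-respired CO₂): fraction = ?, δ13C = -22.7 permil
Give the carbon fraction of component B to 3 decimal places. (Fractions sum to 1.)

0.297

Let f_B and f_D be the unknown fractions; fractions sum to 1 so f_B + f_D = 0.599.
Mass balance: Σ fᵢ·δᵢ = δ_bulk ⇒ f_B·(-67.4) + f_D·(-22.7) = -45.3 − (-18.430) = -26.870
Substitute f_D = 0.599 − f_B:
f_B·(-67.4 − -22.7) = -26.870 − 0.599×(-22.7) = -13.272
f_B = -13.272 / -44.7 = 0.2969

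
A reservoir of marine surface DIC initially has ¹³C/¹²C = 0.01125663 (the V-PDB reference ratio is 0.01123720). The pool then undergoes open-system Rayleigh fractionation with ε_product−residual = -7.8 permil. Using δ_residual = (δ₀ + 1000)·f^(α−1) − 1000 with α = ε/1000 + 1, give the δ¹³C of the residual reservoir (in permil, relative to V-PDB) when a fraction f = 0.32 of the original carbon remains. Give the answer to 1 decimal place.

δ₀ = (0.01125663/0.01123720 − 1)×1000 = (1.001729 − 1)×1000 = 1.729 permil
α − 1 = ε/1000 = -0.0078
f^(α−1) = 0.32^(-0.0078) = 1.008927
δ_res = (1.729 + 1000) × 1.008927 − 1000 = 1010.672 − 1000 = 10.67 permil

10.7 permil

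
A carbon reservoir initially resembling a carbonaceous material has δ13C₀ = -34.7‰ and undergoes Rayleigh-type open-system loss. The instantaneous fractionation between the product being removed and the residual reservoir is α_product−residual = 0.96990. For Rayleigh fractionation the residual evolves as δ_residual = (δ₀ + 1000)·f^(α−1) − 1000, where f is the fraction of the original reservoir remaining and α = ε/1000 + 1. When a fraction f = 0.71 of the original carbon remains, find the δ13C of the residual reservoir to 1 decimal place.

-24.7‰

Rayleigh residual: δ_res = (δ₀ + 1000)·f^(α−1) − 1000
α − 1 = -0.03010
f^(α−1) = 0.71^(-0.03010) = 1.010362
δ_res = (-34.7 + 1000) × 1.010362 − 1000 = 975.303 − 1000 = -24.70‰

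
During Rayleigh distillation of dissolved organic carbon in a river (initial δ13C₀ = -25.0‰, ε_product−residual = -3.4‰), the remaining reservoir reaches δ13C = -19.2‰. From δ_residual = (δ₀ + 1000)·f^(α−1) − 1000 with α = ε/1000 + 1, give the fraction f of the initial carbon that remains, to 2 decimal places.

0.17

α − 1 = ε/1000 = -0.0034
(δ_res + 1000)/(δ₀ + 1000) = (-19.2 + 1000)/(-25.0 + 1000) = 980.8/975.0 = 1.005949
f = 1.005949^(1/-0.0034) = exp(ln(1.005949)/-0.0034) = exp(0.00593/-0.0034)
f = exp(-1.7444) = 0.1747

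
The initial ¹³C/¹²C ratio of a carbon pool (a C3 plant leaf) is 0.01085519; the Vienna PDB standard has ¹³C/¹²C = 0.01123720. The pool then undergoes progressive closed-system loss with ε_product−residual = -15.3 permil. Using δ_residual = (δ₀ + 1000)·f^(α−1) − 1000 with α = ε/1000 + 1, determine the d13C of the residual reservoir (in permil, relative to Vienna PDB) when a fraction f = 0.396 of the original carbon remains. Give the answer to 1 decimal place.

-20.2 permil

δ₀ = (0.01085519/0.01123720 − 1)×1000 = (0.966005 − 1)×1000 = -33.995 permil
α − 1 = ε/1000 = -0.0153
f^(α−1) = 0.396^(-0.0153) = 1.014274
δ_res = (-33.995 + 1000) × 1.014274 − 1000 = 979.794 − 1000 = -20.21 permil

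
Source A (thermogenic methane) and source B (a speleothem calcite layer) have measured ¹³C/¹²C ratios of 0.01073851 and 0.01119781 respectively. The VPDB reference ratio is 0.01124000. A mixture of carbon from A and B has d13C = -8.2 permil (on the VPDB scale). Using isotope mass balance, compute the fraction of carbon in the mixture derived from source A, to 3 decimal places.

δ_A = (0.01073851/0.01124000 − 1)×1000 = (0.955383 − 1)×1000 = -44.617 permil
δ_B = (0.01119781/0.01124000 − 1)×1000 = (0.996246 − 1)×1000 = -3.754 permil
f_A = (δ_mix − δ_B)/(δ_A − δ_B) = (-8.2 − (-3.754))/(-44.617 − (-3.754))
f_A = -4.446 / -40.863 = 0.1088

0.109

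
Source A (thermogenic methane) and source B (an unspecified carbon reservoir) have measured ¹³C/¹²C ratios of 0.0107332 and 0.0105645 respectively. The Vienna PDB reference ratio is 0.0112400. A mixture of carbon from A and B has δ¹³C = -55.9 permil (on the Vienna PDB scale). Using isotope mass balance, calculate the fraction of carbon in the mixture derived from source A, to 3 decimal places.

δ_A = (0.0107332/0.0112400 − 1)×1000 = (0.954911 − 1)×1000 = -45.089 permil
δ_B = (0.0105645/0.0112400 − 1)×1000 = (0.939902 − 1)×1000 = -60.098 permil
f_A = (δ_mix − δ_B)/(δ_A − δ_B) = (-55.9 − (-60.098))/(-45.089 − (-60.098))
f_A = 4.198 / 15.009 = 0.2797

0.280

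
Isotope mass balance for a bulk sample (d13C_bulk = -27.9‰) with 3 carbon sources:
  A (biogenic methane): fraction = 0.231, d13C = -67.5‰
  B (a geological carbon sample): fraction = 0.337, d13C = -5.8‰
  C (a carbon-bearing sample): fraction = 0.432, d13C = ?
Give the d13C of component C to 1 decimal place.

Isotope mass balance: δ_bulk = Σ fᵢ·δᵢ.
-27.9 = 0.231×(-67.5) + 0.337×(-5.8) + 0.432×δ_C
0.432·δ_C = -27.9 − (-17.547) = -10.353
δ_C = -10.353 / 0.432 = -23.97‰

-24.0‰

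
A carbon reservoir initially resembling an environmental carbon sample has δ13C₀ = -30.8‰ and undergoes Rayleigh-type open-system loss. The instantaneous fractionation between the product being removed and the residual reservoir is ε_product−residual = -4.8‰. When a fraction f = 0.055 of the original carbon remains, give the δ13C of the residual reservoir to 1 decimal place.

Rayleigh residual: δ_res = (δ₀ + 1000)·f^(α−1) − 1000
α = ε/1000 + 1 = 0.99520, so α − 1 = -0.00480
f^(α−1) = 0.055^(-0.00480) = 1.014019
δ_res = (-30.8 + 1000) × 1.014019 − 1000 = 982.788 − 1000 = -17.21‰

-17.2‰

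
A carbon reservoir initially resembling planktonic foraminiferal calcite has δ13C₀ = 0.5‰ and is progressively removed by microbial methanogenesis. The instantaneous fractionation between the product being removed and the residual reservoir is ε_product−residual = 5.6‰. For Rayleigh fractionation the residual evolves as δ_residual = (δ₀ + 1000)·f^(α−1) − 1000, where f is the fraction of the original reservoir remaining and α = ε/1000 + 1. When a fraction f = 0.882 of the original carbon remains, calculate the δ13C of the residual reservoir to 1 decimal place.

-0.2‰

Rayleigh residual: δ_res = (δ₀ + 1000)·f^(α−1) − 1000
α = ε/1000 + 1 = 1.00560, so α − 1 = 0.00560
f^(α−1) = 0.882^(0.00560) = 0.999297
δ_res = (0.5 + 1000) × 0.999297 − 1000 = 999.797 − 1000 = -0.20‰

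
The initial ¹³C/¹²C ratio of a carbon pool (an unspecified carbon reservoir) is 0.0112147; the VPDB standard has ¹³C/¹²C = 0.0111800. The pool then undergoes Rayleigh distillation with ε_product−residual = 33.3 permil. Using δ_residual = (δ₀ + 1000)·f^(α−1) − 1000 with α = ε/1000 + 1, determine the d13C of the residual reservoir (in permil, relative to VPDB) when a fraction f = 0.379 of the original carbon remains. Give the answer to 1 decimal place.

-28.8 permil

δ₀ = (0.0112147/0.0111800 − 1)×1000 = (1.003104 − 1)×1000 = 3.104 permil
α − 1 = ε/1000 = 0.0333
f^(α−1) = 0.379^(0.0333) = 0.968208
δ_res = (3.104 + 1000) × 0.968208 − 1000 = 971.213 − 1000 = -28.79 permil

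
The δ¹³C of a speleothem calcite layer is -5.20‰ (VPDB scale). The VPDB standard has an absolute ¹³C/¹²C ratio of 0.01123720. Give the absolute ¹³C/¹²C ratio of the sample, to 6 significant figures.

R_sample = R_standard × (δ¹³C/1000 + 1)
R_sample = 0.01123720 × (-5.20/1000 + 1) = 0.01123720 × 0.994800
R_sample = 0.0111788

0.0111788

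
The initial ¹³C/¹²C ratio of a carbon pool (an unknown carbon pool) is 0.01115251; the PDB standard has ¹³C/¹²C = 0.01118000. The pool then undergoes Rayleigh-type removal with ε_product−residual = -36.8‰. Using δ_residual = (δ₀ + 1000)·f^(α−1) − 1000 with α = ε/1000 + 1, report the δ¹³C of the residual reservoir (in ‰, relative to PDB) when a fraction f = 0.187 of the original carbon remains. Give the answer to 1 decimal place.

61.0‰

δ₀ = (0.01115251/0.01118000 − 1)×1000 = (0.997541 − 1)×1000 = -2.459‰
α − 1 = ε/1000 = -0.0368
f^(α−1) = 0.187^(-0.0368) = 1.063644
δ_res = (-2.459 + 1000) × 1.063644 − 1000 = 1061.028 − 1000 = 61.03‰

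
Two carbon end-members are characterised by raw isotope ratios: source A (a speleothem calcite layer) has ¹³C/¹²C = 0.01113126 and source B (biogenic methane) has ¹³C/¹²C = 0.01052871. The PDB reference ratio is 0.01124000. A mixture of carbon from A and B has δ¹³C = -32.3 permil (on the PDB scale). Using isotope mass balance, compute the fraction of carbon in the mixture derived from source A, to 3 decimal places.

δ_A = (0.01113126/0.01124000 − 1)×1000 = (0.990326 − 1)×1000 = -9.674 permil
δ_B = (0.01052871/0.01124000 − 1)×1000 = (0.936718 − 1)×1000 = -63.282 permil
f_A = (δ_mix − δ_B)/(δ_A − δ_B) = (-32.3 − (-63.282))/(-9.674 − (-63.282))
f_A = 30.982 / 53.608 = 0.5779

0.578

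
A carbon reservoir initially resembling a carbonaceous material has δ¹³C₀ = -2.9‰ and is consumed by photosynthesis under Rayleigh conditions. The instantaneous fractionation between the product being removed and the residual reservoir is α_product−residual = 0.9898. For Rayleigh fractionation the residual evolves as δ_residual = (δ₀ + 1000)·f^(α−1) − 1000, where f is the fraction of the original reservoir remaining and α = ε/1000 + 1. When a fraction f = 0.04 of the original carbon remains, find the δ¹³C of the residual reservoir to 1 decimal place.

Rayleigh residual: δ_res = (δ₀ + 1000)·f^(α−1) − 1000
α − 1 = -0.01020
f^(α−1) = 0.04^(-0.01020) = 1.033377
δ_res = (-2.9 + 1000) × 1.033377 − 1000 = 1030.381 − 1000 = 30.38‰

30.4‰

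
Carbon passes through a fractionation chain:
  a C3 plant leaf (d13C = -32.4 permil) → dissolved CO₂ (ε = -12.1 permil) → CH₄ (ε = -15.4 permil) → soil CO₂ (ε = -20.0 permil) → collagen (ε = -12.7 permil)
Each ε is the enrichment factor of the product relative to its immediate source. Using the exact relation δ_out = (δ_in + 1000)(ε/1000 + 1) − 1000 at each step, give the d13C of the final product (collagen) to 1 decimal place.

-89.4 permil

step 1: δ = (-32.40 + 1000)·(-12.1/1000 + 1) − 1000 = -44.11 permil
step 2: δ = (-44.11 + 1000)·(-15.4/1000 + 1) − 1000 = -58.83 permil
step 3: δ = (-58.83 + 1000)·(-20.0/1000 + 1) − 1000 = -77.65 permil
step 4: δ = (-77.65 + 1000)·(-12.7/1000 + 1) − 1000 = -89.37 permil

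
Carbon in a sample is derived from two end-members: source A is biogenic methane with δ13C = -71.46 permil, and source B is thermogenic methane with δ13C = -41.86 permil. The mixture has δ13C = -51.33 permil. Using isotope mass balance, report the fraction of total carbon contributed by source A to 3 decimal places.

0.320

δ_mix = f_A·δ_A + (1 − f_A)·δ_B  ⇒  f_A = (δ_mix − δ_B)/(δ_A − δ_B)
f_A = (-51.33 − (-41.86)) / (-71.46 − (-41.86))
f_A = -9.47 / -29.60 = 0.3199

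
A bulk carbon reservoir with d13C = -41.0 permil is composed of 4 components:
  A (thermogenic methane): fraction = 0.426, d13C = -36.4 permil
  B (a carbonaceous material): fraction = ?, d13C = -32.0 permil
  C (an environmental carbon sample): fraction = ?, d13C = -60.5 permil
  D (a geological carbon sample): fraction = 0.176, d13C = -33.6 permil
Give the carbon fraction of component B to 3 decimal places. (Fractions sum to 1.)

0.158

Let f_B and f_C be the unknown fractions; fractions sum to 1 so f_B + f_C = 0.398.
Mass balance: Σ fᵢ·δᵢ = δ_bulk ⇒ f_B·(-32.0) + f_C·(-60.5) = -41.0 − (-21.420) = -19.580
Substitute f_C = 0.398 − f_B:
f_B·(-32.0 − -60.5) = -19.580 − 0.398×(-60.5) = 4.499
f_B = 4.499 / 28.5 = 0.1579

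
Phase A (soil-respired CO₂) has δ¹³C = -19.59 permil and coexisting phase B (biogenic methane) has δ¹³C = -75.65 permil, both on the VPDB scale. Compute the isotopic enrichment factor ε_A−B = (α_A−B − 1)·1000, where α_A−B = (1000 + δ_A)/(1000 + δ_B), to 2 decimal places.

α_A−B = (1000 + -19.59) / (1000 + -75.65) = 980.41 / 924.35 = 1.060648
ε_A−B = (1.060648 − 1) × 1000 = 60.648 permil
(The approximation ε ≈ δ_A − δ_B would give 56.06 permil.)

60.65 permil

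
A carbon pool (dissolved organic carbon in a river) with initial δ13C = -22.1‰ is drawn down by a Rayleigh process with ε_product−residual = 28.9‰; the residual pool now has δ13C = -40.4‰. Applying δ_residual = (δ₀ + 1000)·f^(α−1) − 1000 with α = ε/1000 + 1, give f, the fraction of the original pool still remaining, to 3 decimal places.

0.520

α − 1 = ε/1000 = 0.0289
(δ_res + 1000)/(δ₀ + 1000) = (-40.4 + 1000)/(-22.1 + 1000) = 959.6/977.9 = 0.981286
f = 0.981286^(1/0.0289) = exp(ln(0.981286)/0.0289) = exp(-0.01889/0.0289)
f = exp(-0.6537) = 0.5201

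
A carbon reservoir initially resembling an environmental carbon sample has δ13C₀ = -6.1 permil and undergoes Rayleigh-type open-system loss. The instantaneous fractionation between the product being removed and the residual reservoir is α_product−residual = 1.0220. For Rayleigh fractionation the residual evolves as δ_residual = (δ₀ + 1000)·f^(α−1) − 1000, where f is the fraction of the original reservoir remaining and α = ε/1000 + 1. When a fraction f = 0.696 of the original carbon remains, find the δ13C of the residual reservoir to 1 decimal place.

Rayleigh residual: δ_res = (δ₀ + 1000)·f^(α−1) − 1000
α − 1 = 0.02200
f^(α−1) = 0.696^(0.02200) = 0.992059
δ_res = (-6.1 + 1000) × 0.992059 − 1000 = 986.007 − 1000 = -13.99 permil

-14.0 permil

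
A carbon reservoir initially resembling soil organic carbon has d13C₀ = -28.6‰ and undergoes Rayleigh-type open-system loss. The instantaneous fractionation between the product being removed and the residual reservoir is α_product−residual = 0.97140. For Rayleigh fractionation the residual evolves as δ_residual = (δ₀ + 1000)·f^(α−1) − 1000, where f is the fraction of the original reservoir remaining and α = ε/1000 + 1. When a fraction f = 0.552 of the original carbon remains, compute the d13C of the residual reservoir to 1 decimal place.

Rayleigh residual: δ_res = (δ₀ + 1000)·f^(α−1) − 1000
α − 1 = -0.02860
f^(α−1) = 0.552^(-0.02860) = 1.017140
δ_res = (-28.6 + 1000) × 1.017140 − 1000 = 988.049 − 1000 = -11.95‰

-12.0‰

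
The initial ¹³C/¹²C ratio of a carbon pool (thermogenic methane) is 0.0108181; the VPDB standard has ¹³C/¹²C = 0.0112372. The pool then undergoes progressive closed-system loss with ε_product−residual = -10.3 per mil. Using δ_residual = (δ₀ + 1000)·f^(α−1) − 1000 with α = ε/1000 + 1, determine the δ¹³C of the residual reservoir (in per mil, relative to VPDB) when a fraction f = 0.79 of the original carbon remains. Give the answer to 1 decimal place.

δ₀ = (0.0108181/0.0112372 − 1)×1000 = (0.962704 − 1)×1000 = -37.296 per mil
α − 1 = ε/1000 = -0.0103
f^(α−1) = 0.79^(-0.0103) = 1.002431
δ_res = (-37.296 + 1000) × 1.002431 − 1000 = 965.044 − 1000 = -34.96 per mil

-35.0 per mil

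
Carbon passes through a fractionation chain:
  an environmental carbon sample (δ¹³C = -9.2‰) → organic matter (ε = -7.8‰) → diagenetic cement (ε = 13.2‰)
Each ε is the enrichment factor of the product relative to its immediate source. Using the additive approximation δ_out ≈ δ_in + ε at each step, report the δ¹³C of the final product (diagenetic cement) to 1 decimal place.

step 1: δ ≈ -9.2 + (-7.8) = -17.0‰
step 2: δ ≈ -17.0 + (13.2) = -3.8‰

-3.8‰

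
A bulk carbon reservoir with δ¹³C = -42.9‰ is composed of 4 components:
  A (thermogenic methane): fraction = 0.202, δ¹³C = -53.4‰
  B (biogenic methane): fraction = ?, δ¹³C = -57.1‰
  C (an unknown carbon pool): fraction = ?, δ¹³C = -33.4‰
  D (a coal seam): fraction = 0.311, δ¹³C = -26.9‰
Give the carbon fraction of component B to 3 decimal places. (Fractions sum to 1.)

0.316

Let f_B and f_C be the unknown fractions; fractions sum to 1 so f_B + f_C = 0.487.
Mass balance: Σ fᵢ·δᵢ = δ_bulk ⇒ f_B·(-57.1) + f_C·(-33.4) = -42.9 − (-19.153) = -23.747
Substitute f_C = 0.487 − f_B:
f_B·(-57.1 − -33.4) = -23.747 − 0.487×(-33.4) = -7.481
f_B = -7.481 / -23.7 = 0.3157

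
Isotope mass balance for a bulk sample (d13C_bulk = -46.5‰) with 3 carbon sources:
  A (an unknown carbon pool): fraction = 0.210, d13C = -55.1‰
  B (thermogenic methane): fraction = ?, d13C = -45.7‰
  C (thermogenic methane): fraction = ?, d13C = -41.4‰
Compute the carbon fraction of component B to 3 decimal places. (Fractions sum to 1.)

0.517

Let f_B and f_C be the unknown fractions; fractions sum to 1 so f_B + f_C = 0.790.
Mass balance: Σ fᵢ·δᵢ = δ_bulk ⇒ f_B·(-45.7) + f_C·(-41.4) = -46.5 − (-11.571) = -34.929
Substitute f_C = 0.790 − f_B:
f_B·(-45.7 − -41.4) = -34.929 − 0.790×(-41.4) = -2.223
f_B = -2.223 / -4.3 = 0.5170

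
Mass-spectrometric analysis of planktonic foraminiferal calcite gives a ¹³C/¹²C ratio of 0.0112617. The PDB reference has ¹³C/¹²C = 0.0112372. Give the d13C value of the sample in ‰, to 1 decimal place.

2.2‰

d13C = (R_sample / R_standard − 1) × 1000
R_sample / R_standard = 0.0112617 / 0.0112372 = 1.002180
d13C = (1.002180 − 1) × 1000 = 2.18‰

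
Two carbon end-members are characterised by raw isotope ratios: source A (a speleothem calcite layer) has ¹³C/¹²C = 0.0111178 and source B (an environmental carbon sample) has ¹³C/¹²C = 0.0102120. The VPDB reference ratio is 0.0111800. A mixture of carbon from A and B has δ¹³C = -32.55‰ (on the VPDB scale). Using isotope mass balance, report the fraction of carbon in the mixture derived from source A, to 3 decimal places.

0.667

δ_A = (0.0111178/0.0111800 − 1)×1000 = (0.994436 − 1)×1000 = -5.564‰
δ_B = (0.0102120/0.0111800 − 1)×1000 = (0.913417 − 1)×1000 = -86.583‰
f_A = (δ_mix − δ_B)/(δ_A − δ_B) = (-32.55 − (-86.583))/(-5.564 − (-86.583))
f_A = 54.033 / 81.020 = 0.6669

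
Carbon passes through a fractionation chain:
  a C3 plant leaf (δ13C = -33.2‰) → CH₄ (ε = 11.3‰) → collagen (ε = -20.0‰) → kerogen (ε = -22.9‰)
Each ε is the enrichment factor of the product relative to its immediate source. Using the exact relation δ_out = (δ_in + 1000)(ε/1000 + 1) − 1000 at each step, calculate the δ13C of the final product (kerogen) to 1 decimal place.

-63.8‰

step 1: δ = (-33.20 + 1000)·(11.3/1000 + 1) − 1000 = -22.28‰
step 2: δ = (-22.28 + 1000)·(-20.0/1000 + 1) − 1000 = -41.83‰
step 3: δ = (-41.83 + 1000)·(-22.9/1000 + 1) − 1000 = -63.77‰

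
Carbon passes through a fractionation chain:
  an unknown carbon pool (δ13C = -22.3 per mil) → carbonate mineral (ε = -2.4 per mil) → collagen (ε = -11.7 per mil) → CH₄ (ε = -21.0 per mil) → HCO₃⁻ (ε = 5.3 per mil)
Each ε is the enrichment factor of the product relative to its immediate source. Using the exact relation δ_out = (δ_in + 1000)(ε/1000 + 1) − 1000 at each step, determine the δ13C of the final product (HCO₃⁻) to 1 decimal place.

-51.3 per mil

step 1: δ = (-22.30 + 1000)·(-2.4/1000 + 1) − 1000 = -24.65 per mil
step 2: δ = (-24.65 + 1000)·(-11.7/1000 + 1) − 1000 = -36.06 per mil
step 3: δ = (-36.06 + 1000)·(-21.0/1000 + 1) − 1000 = -56.30 per mil
step 4: δ = (-56.30 + 1000)·(5.3/1000 + 1) − 1000 = -51.30 per mil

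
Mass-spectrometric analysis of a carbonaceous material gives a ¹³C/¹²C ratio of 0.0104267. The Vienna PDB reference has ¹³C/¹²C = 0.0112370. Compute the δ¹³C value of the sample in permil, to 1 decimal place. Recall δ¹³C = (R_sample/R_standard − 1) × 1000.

-72.1 permil

δ¹³C = (R_sample / R_standard − 1) × 1000
R_sample / R_standard = 0.0104267 / 0.0112370 = 0.927890
δ¹³C = (0.927890 − 1) × 1000 = -72.11 permil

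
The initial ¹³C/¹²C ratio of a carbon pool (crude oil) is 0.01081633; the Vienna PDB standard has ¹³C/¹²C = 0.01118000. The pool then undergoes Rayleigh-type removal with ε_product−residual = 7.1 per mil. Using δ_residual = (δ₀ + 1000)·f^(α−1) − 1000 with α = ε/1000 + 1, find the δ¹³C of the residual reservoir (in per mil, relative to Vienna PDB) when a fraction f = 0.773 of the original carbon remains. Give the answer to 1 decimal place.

-34.3 per mil

δ₀ = (0.01081633/0.01118000 − 1)×1000 = (0.967471 − 1)×1000 = -32.529 per mil
α − 1 = ε/1000 = 0.0071
f^(α−1) = 0.773^(0.0071) = 0.998174
δ_res = (-32.529 + 1000) × 0.998174 − 1000 = 965.704 − 1000 = -34.30 per mil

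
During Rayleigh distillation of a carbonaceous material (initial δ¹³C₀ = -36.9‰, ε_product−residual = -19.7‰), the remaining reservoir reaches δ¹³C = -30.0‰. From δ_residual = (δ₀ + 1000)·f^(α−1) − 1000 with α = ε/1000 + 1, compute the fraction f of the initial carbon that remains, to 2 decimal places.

0.70

α − 1 = ε/1000 = -0.0197
(δ_res + 1000)/(δ₀ + 1000) = (-30.0 + 1000)/(-36.9 + 1000) = 970.0/963.1 = 1.007164
f = 1.007164^(1/-0.0197) = exp(ln(1.007164)/-0.0197) = exp(0.00714/-0.0197)
f = exp(-0.3624) = 0.6960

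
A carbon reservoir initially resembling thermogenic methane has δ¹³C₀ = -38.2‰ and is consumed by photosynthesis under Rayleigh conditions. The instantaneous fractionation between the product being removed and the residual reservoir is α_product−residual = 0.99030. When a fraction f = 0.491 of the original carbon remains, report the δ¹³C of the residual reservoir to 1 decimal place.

Rayleigh residual: δ_res = (δ₀ + 1000)·f^(α−1) − 1000
α − 1 = -0.00970
f^(α−1) = 0.491^(-0.00970) = 1.006924
δ_res = (-38.2 + 1000) × 1.006924 − 1000 = 968.459 − 1000 = -31.54‰

-31.5‰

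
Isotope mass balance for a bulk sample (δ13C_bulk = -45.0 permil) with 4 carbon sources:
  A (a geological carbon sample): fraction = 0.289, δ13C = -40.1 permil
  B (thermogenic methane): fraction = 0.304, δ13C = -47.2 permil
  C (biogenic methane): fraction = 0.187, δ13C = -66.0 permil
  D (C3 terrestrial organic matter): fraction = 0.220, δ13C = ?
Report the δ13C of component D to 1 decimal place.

-30.5 permil

Isotope mass balance: δ_bulk = Σ fᵢ·δᵢ.
-45.0 = 0.289×(-40.1) + 0.304×(-47.2) + 0.187×(-66.0) + 0.220×δ_D
0.220·δ_D = -45.0 − (-38.280) = -6.720
δ_D = -6.720 / 0.220 = -30.55 permil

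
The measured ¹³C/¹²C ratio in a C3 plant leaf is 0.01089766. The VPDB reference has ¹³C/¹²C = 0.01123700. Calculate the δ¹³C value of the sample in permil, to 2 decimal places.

-30.20 permil

δ¹³C = (R_sample / R_standard − 1) × 1000
R_sample / R_standard = 0.01089766 / 0.01123700 = 0.969802
δ¹³C = (0.969802 − 1) × 1000 = -30.198 permil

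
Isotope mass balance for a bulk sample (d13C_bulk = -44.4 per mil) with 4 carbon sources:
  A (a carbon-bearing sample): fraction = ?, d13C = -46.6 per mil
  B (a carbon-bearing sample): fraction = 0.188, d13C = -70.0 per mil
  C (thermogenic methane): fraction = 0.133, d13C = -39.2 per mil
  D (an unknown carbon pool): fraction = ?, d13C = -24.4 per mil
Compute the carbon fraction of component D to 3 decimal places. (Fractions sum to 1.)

Let f_D and f_A be the unknown fractions; fractions sum to 1 so f_D + f_A = 0.679.
Mass balance: Σ fᵢ·δᵢ = δ_bulk ⇒ f_D·(-24.4) + f_A·(-46.6) = -44.4 − (-18.374) = -26.026
Substitute f_A = 0.679 − f_D:
f_D·(-24.4 − -46.6) = -26.026 − 0.679×(-46.6) = 5.615
f_D = 5.615 / 22.2 = 0.2529

0.253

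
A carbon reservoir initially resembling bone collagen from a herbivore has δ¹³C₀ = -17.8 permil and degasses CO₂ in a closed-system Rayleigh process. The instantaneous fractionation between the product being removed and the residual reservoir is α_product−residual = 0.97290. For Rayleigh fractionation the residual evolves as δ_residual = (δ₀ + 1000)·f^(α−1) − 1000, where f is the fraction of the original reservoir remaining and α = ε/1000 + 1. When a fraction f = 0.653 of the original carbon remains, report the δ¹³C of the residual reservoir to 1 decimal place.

-6.4 permil

Rayleigh residual: δ_res = (δ₀ + 1000)·f^(α−1) − 1000
α − 1 = -0.02710
f^(α−1) = 0.653^(-0.02710) = 1.011616
δ_res = (-17.8 + 1000) × 1.011616 − 1000 = 993.610 − 1000 = -6.39 permil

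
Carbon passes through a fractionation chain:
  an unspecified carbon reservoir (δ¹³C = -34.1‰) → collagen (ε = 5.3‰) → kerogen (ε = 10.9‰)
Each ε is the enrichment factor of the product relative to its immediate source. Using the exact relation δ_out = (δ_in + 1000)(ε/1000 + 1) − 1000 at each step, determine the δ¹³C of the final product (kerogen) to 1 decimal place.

step 1: δ = (-34.10 + 1000)·(5.3/1000 + 1) − 1000 = -28.98‰
step 2: δ = (-28.98 + 1000)·(10.9/1000 + 1) − 1000 = -18.40‰

-18.4‰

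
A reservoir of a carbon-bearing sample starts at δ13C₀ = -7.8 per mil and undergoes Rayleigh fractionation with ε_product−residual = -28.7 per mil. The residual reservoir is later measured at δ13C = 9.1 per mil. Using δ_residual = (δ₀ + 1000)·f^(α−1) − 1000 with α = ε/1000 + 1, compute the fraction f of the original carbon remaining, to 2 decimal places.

α − 1 = ε/1000 = -0.0287
(δ_res + 1000)/(δ₀ + 1000) = (9.1 + 1000)/(-7.8 + 1000) = 1009.1/992.2 = 1.017033
f = 1.017033^(1/-0.0287) = exp(ln(1.017033)/-0.0287) = exp(0.01689/-0.0287)
f = exp(-0.5885) = 0.5552

0.56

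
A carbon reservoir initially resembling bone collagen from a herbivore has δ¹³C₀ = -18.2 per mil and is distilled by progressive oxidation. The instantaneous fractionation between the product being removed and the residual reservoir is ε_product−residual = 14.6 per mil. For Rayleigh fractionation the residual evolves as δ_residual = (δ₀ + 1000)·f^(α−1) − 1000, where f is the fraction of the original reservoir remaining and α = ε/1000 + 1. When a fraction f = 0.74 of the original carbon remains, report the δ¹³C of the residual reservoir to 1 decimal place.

-22.5 per mil

Rayleigh residual: δ_res = (δ₀ + 1000)·f^(α−1) − 1000
α = ε/1000 + 1 = 1.01460, so α − 1 = 0.01460
f^(α−1) = 0.74^(0.01460) = 0.995614
δ_res = (-18.2 + 1000) × 0.995614 − 1000 = 977.493 − 1000 = -22.51 per mil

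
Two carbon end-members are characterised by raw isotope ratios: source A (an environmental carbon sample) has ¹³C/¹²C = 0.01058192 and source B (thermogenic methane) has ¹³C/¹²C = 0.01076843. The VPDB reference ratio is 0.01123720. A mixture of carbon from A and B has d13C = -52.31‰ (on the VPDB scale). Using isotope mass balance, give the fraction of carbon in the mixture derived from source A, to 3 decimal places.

0.638

δ_A = (0.01058192/0.01123720 − 1)×1000 = (0.941687 − 1)×1000 = -58.313‰
δ_B = (0.01076843/0.01123720 − 1)×1000 = (0.958284 − 1)×1000 = -41.716‰
f_A = (δ_mix − δ_B)/(δ_A − δ_B) = (-52.31 − (-41.716))/(-58.313 − (-41.716))
f_A = -10.594 / -16.598 = 0.6383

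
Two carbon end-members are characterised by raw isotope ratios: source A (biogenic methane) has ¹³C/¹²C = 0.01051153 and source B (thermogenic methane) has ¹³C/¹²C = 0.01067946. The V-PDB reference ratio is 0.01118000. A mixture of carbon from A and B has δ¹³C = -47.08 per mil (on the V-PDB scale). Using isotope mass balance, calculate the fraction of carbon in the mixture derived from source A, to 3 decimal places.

δ_A = (0.01051153/0.01118000 − 1)×1000 = (0.940208 − 1)×1000 = -59.792 per mil
δ_B = (0.01067946/0.01118000 − 1)×1000 = (0.955229 − 1)×1000 = -44.771 per mil
f_A = (δ_mix − δ_B)/(δ_A − δ_B) = (-47.08 − (-44.771))/(-59.792 − (-44.771))
f_A = -2.309 / -15.021 = 0.1537

0.154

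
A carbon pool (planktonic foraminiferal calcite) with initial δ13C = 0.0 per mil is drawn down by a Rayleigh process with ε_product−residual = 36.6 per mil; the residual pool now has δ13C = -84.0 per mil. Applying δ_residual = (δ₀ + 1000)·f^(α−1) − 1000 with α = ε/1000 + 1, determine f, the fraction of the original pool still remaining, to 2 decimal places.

α − 1 = ε/1000 = 0.0366
(δ_res + 1000)/(δ₀ + 1000) = (-84.0 + 1000)/(0.0 + 1000) = 916.0/1000.0 = 0.916000
f = 0.916000^(1/0.0366) = exp(ln(0.916000)/0.0366) = exp(-0.08774/0.0366)
f = exp(-2.3972) = 0.0910

0.09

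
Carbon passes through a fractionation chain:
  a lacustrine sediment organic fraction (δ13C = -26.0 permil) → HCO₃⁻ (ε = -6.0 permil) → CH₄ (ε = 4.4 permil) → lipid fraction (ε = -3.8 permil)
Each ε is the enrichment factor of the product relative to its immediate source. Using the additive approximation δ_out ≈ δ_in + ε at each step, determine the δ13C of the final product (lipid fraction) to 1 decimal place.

step 1: δ ≈ -26.0 + (-6.0) = -32.0 permil
step 2: δ ≈ -32.0 + (4.4) = -27.6 permil
step 3: δ ≈ -27.6 + (-3.8) = -31.4 permil

-31.4 permil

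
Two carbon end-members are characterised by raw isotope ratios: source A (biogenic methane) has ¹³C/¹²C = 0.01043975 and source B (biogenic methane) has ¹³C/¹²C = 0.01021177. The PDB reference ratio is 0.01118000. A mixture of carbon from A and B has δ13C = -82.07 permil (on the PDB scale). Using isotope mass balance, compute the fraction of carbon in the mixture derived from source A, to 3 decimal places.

0.222

δ_A = (0.01043975/0.01118000 − 1)×1000 = (0.933788 − 1)×1000 = -66.212 permil
δ_B = (0.01021177/0.01118000 − 1)×1000 = (0.913396 − 1)×1000 = -86.604 permil
f_A = (δ_mix − δ_B)/(δ_A − δ_B) = (-82.07 − (-86.604))/(-66.212 − (-86.604))
f_A = 4.534 / 20.392 = 0.2223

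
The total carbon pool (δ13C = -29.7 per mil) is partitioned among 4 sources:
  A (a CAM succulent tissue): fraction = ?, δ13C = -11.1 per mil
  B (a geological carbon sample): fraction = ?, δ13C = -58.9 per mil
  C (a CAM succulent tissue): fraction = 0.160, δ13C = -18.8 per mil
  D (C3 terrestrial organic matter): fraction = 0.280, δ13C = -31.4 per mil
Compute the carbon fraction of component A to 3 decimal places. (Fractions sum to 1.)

0.316

Let f_A and f_B be the unknown fractions; fractions sum to 1 so f_A + f_B = 0.560.
Mass balance: Σ fᵢ·δᵢ = δ_bulk ⇒ f_A·(-11.1) + f_B·(-58.9) = -29.7 − (-11.800) = -17.900
Substitute f_B = 0.560 − f_A:
f_A·(-11.1 − -58.9) = -17.900 − 0.560×(-58.9) = 15.084
f_A = 15.084 / 47.8 = 0.3156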